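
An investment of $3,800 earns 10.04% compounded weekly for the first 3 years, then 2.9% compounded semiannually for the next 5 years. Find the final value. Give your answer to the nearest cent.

After 3 years at 10.04%: 3,800 × 1.351087198 ≈ 5,134.1314.
Then 5 years at 2.9%: 5,134.1314 × 1.154836532 ≈ 5,929.0824.

$5,929.08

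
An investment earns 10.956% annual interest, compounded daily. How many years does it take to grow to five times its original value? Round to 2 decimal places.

14.69 years

(1 + 0.000300164)^(365t) = 5.
365t = ln 5 / ln(1 + 0.000300164) ≈ 1.6094/0.000300119 ≈ 5362.6597.
t ≈ 14.6922.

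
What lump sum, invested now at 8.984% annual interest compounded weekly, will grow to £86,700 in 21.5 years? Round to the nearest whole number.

£12,586

Periodic rate = 8.984%/52 = 0.00172769; 1118 periods.
P = 86,700/(1 + 0.08984/52)^1118 ≈ 86,700/6.8887755055 ≈ 12,585.6910.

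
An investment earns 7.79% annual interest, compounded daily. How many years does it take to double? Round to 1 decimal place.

8.9 years

(1 + 0.000213425)^(365t) = 2.
365t = ln 2 / ln(1 + 0.000213425) ≈ 0.69315/0.000213402 ≈ 3248.0837.
t ≈ 8.8989.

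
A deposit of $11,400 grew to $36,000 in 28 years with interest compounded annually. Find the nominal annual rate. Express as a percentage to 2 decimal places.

The 28-period growth factor is 36,000/11,400 = 3.15789.
r = 3.15789^(1/28) − 1 ≈ 0.041923, i.e. 4.19230%.

4.19%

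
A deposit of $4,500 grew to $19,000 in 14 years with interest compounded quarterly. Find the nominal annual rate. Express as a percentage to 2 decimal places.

10.42%

(1 + r/4)^56 = 19,000/4,500 = 4.22222.
1 + r/4 = 4.22222^(1/56) ≈ 1.026054, so r/4 ≈ 0.0260544.
r ≈ 4·0.0260544 = 10.42175%.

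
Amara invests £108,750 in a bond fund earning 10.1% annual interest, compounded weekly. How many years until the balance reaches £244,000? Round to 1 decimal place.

We need (1 + 0.00194231)^(52t) = 2.2437, so 52t = ln 2.2437 / ln 1.001942 ≈ 416.4639.
t ≈ 416.4639/52 = 8.0089 years.

8.0 years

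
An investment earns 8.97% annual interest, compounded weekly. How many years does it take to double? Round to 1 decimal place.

7.7 years

(1 + 0.001725)^(52t) = 2.
52t = ln 2 / ln(1 + 0.001725) ≈ 0.69315/0.00172351 ≈ 402.1709.
t ≈ 7.7341.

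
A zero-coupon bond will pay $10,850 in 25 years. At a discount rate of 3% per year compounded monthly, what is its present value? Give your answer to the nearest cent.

$5,129.98

Periodic rate = 3%/12 = 0.0025; 300 periods.
P = 10,850/(1 + 0.0025)^300 ≈ 10,850/2.1150195577 ≈ 5,129.9762.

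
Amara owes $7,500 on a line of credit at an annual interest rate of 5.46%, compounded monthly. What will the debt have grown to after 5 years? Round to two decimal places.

$9,848.15

Periodic rate = 5.46%/12 = 0.00455; periods = 12·5 = 60.
A = 7,500·(1 + 0.00455)^60 ≈ 7,500·1.313086933 ≈ 9,848.1520.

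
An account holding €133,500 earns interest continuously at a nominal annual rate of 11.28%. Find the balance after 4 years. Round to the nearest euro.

€209,621

A = P·e^(rt) = 133,500·e^(0.1128·4) = 133,500·e^0.4512.
e^0.4512 ≈ 1.57019528975, so A ≈ 209,621.0712.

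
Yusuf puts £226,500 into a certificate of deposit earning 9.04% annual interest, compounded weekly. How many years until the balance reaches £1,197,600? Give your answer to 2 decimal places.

(1 + 0.00173846)^(52t) = 1,197,600/226,500 = 5.2874.
52t·ln(1 + 0.00173846) = ln(5.2874); 52t = 1.6653/0.00173695 ≈ 958.7655.
t ≈ 18.4378 years.

18.44 years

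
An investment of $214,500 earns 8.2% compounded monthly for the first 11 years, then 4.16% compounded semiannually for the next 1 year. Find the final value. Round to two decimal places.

After 11 years at 8.2%: 214,500 × 2.45697798791 ≈ 527,021.7784.
Then 1 years at 4.16%: 527,021.7784 × 1.04203264 ≈ 549,173.8951.

$549,173.90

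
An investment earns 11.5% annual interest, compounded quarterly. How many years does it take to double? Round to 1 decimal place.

(1 + 0.02875)^(4t) = 2.
4t = ln 2 / ln(1 + 0.02875) ≈ 0.69315/0.0283445 ≈ 24.4544.
t ≈ 6.1136.

6.1 years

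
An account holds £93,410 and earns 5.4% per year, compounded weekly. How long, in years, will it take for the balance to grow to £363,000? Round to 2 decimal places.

We need (1 + 0.00103846)^(52t) = 3.8861, so 52t = ln 3.8861 / ln 1.001038 ≈ 1307.8088.
t ≈ 1307.8088/52 = 25.1502 years.

25.15 years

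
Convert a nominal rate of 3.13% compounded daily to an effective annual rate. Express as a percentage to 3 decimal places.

EAR = (1 + 3.13%/365)^365 − 1 = (1 + 0.0000857534)^365 − 1.
(1 + 0.0000857534)^365 ≈ 1.031794, so EAR ≈ 3.17936%.

3.179%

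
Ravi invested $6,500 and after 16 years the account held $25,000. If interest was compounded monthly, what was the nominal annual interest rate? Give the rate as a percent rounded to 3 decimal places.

8.449%

The 192-period growth factor is 25,000/6,500 = 3.84615.
r/12 = 3.84615^(1/192) − 1 ≈ 0.00704068, so r ≈ 12·0.00704068 = 8.44881%.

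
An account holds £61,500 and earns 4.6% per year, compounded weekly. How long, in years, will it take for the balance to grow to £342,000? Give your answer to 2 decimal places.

We need (1 + 0.000884615)^(52t) = 5.561, so 52t = ln 5.561 / ln 1.000885 ≈ 1940.4279.
t ≈ 1940.4279/52 = 37.3159 years.

37.32 years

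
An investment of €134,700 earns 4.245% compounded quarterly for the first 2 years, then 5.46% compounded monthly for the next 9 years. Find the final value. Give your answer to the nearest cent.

€239,316.80

After 2 years at 4.245%: 134,700 × 1.08812133299 ≈ 146,569.9436.
Then 9 years at 5.46%: 146,569.9436 × 1.63278222221 ≈ 239,316.7981.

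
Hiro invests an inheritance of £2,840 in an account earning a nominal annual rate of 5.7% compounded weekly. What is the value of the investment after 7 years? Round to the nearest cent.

Growth factor = (1 + 0.057/52)^364 ≈ 1.490007982.
A ≈ 2,840 × 1.490007982 ≈ 4,231.6227.

£4,231.62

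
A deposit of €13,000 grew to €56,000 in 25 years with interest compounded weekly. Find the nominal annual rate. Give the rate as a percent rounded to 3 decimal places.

(1 + r/52)^1300 = 56,000/13,000 = 4.30769.
1 + r/52 = 4.30769^(1/1300) ≈ 1.001124, so r/52 ≈ 0.00112402.
r ≈ 52·0.00112402 = 5.84489%.

5.845%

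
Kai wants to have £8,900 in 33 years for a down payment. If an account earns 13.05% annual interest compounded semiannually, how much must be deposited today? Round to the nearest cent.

£137.27

Periodic rate = 13.05%/2 = 0.06525; 66 periods.
P = 8,900/(1 + 0.06525)^66 ≈ 8,900/64.83385264 ≈ 137.2740.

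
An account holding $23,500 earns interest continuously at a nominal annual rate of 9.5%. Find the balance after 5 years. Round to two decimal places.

A = P·e^(rt) = 23,500·e^(0.095·5) = 23,500·e^0.475.
e^0.475 ≈ 1.6080141975, so A ≈ 37,788.3336.

$37,788.33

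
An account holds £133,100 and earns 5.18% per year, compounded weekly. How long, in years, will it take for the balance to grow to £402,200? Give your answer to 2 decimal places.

21.36 years

We need (1 + 0.000996154)^(52t) = 3.0218, so 52t = ln 3.0218 / ln 1.000996 ≈ 1110.6713.
t ≈ 1110.6713/52 = 21.3591 years.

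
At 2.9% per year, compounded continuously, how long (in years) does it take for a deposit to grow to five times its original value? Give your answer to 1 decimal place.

55.5 years

e^(0.029t) = 5, so 0.029t = ln 5 ≈ 1.6094.
t ≈ 1.6094/0.029 ≈ 55.4979.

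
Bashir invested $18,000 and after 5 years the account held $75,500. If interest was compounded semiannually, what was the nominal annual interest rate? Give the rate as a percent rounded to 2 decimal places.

30.83%

The 10-period growth factor is 75,500/18,000 = 4.19444.
r/2 = 4.19444^(1/10) − 1 ≈ 0.154164, so r ≈ 2·0.154164 = 30.83276%.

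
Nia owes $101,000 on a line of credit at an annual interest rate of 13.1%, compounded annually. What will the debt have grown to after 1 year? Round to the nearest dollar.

$114,231

Growth factor = (1 + 0.131)^1 ≈ 1.131.
A ≈ 101,000 × 1.131 ≈ 114,231.0000.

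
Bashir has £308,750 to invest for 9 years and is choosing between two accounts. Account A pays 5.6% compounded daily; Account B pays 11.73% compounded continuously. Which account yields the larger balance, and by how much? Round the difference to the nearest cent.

Account B, by £376,280.07

Account A growth factor: (1 + 0.056/365)^3285 ≈ 1.65526537092; balance ≈ 511,063.1833.
Account B growth factor: e^(0.1173·9) = e^1.0557 ≈ 2.87398624031; balance ≈ 887,343.2517.
Account B is larger by 376,280.0684.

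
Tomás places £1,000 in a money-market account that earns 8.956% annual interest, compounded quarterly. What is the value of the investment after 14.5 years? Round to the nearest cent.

£3,612.12

Periodic rate = 8.956%/4 = 0.02239; periods = 4·14.5 = 58.
A = 1,000·(1 + 0.02239)^58 ≈ 1,000·3.612121864 ≈ 3,612.1219.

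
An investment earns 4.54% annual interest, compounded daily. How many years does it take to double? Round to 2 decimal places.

(1 + 0.000124384)^(365t) = 2.
365t = ln 2 / ln(1 + 0.000124384) ≈ 0.69315/0.000124376 ≈ 5573.0056.
t ≈ 15.2685.

15.27 years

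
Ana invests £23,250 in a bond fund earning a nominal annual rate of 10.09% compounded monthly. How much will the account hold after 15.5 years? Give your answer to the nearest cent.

Growth factor = (1 + 0.1009/12)^186 ≈ 4.74651905937.
A ≈ 23,250 × 4.74651905937 ≈ 110,356.5681.

£110,356.57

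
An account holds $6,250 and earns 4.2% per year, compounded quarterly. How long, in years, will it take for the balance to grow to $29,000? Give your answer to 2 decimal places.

36.73 years

(1 + 0.0105)^(4t) = 29,000/6,250 = 4.64.
4t·ln(1 + 0.0105) = ln(4.64); 4t = 1.5347/0.0104453 ≈ 146.9293.
t ≈ 36.7323 years.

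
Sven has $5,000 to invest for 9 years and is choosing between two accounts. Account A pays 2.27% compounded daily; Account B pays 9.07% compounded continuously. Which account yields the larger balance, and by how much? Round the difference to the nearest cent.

Account B, by $5,177.28

Account A growth factor: (1 + 0.0227/365)^3285 ≈ 1.226658306; balance ≈ 6,133.2915.
Account B growth factor: e^(0.0907·9) = e^0.8163 ≈ 2.2621145106; balance ≈ 11,310.5726.
Account B is larger by 5,177.2810.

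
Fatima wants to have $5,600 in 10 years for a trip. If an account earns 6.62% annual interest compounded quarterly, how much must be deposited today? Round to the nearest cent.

$2,904.28

Growth factor = (1 + 0.01655)^40 ≈ 1.92818983.
P = 5,600/1.92818983 ≈ 2,904.2784.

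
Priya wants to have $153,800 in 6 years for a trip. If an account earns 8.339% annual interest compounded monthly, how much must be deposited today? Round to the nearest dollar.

Periodic rate = 8.339%/12 = 0.00694917; 72 periods.
P = 153,800/(1 + 0.08339/12)^72 ≈ 153,800/1.64643038145 ≈ 93,414.2140.

$93,414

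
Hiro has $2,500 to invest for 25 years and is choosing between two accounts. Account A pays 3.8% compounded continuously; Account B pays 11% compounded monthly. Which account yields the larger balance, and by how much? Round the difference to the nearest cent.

A: e^(0.038·25) = e^0.95 ≈ 2.585709659, so 2,500 × 2.585709659 ≈ 6,464.2741.
B: (1 + 0.11/12)^300 ≈ 15.447888589, so 2,500 × 15.447888589 ≈ 38,619.7215.
Difference ≈ 32,155.4473 in favor of B.

Account B, by $32,155.45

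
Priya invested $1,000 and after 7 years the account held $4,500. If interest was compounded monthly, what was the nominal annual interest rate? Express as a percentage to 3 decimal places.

21.680%

The 84-period growth factor is 4,500/1,000 = 4.5.
r/12 = 4.5^(1/84) − 1 ≈ 0.018067, so r ≈ 12·0.018067 = 21.68034%.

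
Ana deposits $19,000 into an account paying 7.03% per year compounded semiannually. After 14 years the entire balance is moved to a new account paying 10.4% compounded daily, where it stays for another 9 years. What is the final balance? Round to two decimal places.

Phase 1: 19,000·(1 + 0.03515)^28 ≈ 49,985.6820.
Phase 2: 49,985.6820·(1 + 0.104/365)^3285 ≈ 127,434.5987.

$127,434.60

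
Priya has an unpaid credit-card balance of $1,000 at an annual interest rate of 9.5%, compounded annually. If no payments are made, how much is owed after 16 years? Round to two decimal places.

$4,271.95

Annual rate = 9.5% = 0.095; years = 16.
A = 1,000·(1 + 0.095)^16 ≈ 1,000·4.2719475 ≈ 4,271.9475.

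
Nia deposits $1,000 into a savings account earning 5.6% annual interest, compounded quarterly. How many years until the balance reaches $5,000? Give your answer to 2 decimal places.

(1 + 0.014)^(4t) = 5,000/1,000 = 5.
4t·ln(1 + 0.014) = ln(5); 4t = 1.6094/0.0139029 ≈ 115.7627.
t ≈ 28.9407 years.

28.94 years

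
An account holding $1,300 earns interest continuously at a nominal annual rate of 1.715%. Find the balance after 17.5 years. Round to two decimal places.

$1,755.04

A = P·e^(rt) = 1,300·e^(0.01715·17.5) = 1,300·e^0.300125.
e^0.300125 ≈ 1.35002755, so A ≈ 1,755.0358.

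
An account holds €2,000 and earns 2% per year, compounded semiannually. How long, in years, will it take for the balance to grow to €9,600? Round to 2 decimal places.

78.82 years

We need (1 + 0.01)^(2t) = 4.8, so 2t = ln 4.8 / ln 1.01 ≈ 157.6446.
t ≈ 157.6446/2 = 78.8223 years.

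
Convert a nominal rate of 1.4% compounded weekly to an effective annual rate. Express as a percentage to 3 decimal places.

EAR = (1 + 1.4%/52)^52 − 1 = (1 + 0.000269231)^52 − 1.
(1 + 0.000269231)^52 ≈ 1.014097, so EAR ≈ 1.40965%.

1.410%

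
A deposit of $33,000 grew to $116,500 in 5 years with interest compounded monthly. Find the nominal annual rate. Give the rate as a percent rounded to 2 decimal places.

(1 + r/12)^60 = 116,500/33,000 = 3.5303.
1 + r/12 = 3.5303^(1/60) ≈ 1.021246, so r/12 ≈ 0.0212456.
r ≈ 12·0.0212456 = 25.49472%.

25.49%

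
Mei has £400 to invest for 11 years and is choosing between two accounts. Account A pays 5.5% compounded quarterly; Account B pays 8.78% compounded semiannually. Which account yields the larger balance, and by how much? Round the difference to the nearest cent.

Account A growth factor: (1 + 0.01375)^44 ≈ 1.82371999; balance ≈ 729.4880.
Account B growth factor: (1 + 0.0439)^22 ≈ 2.573331563; balance ≈ 1,029.3326.
Account B is larger by 299.8446.

Account B, by £299.84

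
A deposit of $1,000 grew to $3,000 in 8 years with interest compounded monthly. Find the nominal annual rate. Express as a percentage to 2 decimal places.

13.81%

(1 + r/12)^96 = 3,000/1,000 = 3.
1 + r/12 = 3^(1/96) ≈ 1.01151, so r/12 ≈ 0.0115096.
r ≈ 12·0.0115096 = 13.81153%.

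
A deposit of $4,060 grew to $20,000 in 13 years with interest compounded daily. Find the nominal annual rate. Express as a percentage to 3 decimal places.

(1 + r/365)^4745 = 20,000/4,060 = 4.92611.
1 + r/365 = 4.92611^(1/4745) ≈ 1.000336, so r/365 ≈ 0.000336105.
r ≈ 365·0.000336105 = 12.26783%.

12.268%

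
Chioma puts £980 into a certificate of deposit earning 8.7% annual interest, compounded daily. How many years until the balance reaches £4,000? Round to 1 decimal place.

16.2 years

(1 + 0.000238356)^(365t) = 4,000/980 = 4.0816.
365t·ln(1 + 0.000238356) = ln(4.0816); 365t = 1.4065/0.000238328 ≈ 5901.5243.
t ≈ 16.1686 years.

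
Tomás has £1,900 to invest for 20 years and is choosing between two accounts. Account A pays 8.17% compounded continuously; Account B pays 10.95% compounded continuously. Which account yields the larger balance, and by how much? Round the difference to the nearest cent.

Account B, by £7,240.68

A: e^(0.0817·20) = e^1.634 ≈ 5.124331103, so 1,900 × 5.124331103 ≈ 9,736.2291.
B: e^(0.1095·20) = e^2.19 ≈ 8.9352131147, so 1,900 × 8.9352131147 ≈ 16,976.9049.
Difference ≈ 7,240.6758 in favor of B.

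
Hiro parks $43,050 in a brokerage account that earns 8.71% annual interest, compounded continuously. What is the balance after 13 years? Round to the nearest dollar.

A = P·e^(rt) = 43,050·e^(0.0871·13) = 43,050·e^1.1323.
e^1.1323 ≈ 3.10278470437, so A ≈ 133,574.8815.

$133,575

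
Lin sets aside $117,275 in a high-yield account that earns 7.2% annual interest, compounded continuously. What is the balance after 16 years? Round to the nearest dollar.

$371,119

A = P·e^(rt) = 117,275·e^(0.072·16) = 117,275·e^1.152.
e^1.152 ≈ 3.16451561611, so A ≈ 371,118.5689.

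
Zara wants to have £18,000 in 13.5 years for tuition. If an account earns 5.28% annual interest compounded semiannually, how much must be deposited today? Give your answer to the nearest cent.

£8,906.83

Periodic rate = 5.28%/2 = 0.0264; 27 periods.
P = 18,000/(1 + 0.0264)^27 ≈ 18,000/2.0209211587 ≈ 8,906.8294.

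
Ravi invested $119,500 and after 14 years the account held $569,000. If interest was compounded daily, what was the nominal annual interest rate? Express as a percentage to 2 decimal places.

11.15%

(1 + r/365)^5110 = 569,000/119,500 = 4.76151.
1 + r/365 = 4.76151^(1/5110) ≈ 1.000305, so r/365 ≈ 0.000305441.
r ≈ 365·0.000305441 = 11.14859%.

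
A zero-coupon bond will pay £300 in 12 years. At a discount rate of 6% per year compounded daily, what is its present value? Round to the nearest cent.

Periodic rate = 6%/365 = 0.000164384; 4380 periods.
P = 300/(1 + 0.06/365)^4380 ≈ 300/2.05431165 ≈ 146.0343.

£146.03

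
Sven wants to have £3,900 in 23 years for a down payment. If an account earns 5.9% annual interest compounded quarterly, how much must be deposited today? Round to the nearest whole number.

£1,014

Growth factor = (1 + 0.01475)^92 ≈ 3.846214661.
P = 3,900/3.846214661 ≈ 1,013.9840.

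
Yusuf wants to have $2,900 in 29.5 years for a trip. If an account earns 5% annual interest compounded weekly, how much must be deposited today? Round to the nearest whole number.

Growth factor = (1 + 0.05/52)^1534 ≈ 4.367939203.
P = 2,900/4.367939203 ≈ 663.9287.

$664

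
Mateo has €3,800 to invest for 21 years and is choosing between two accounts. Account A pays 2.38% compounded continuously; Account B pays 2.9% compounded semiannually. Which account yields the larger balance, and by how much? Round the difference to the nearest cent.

Account B, by €692.28

Account A growth factor: e^(0.0238·21) = e^0.4998 ≈ 1.648391559; balance ≈ 6,263.8879.
Account B growth factor: (1 + 0.0145)^42 ≈ 1.830569228; balance ≈ 6,956.1631.
Account B is larger by 692.2751.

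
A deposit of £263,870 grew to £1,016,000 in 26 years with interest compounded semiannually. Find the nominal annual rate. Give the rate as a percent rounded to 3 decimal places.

The 52-period growth factor is 1,016,000/263,870 = 3.85038.
r/2 = 3.85038^(1/52) − 1 ≈ 0.0262654, so r ≈ 2·0.0262654 = 5.25308%.

5.253%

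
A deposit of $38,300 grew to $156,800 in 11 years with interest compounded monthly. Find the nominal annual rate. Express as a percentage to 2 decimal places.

12.88%

(1 + r/12)^132 = 156,800/38,300 = 4.09399.
1 + r/12 = 4.09399^(1/132) ≈ 1.010735, so r/12 ≈ 0.0107354.
r ≈ 12·0.0107354 = 12.88249%.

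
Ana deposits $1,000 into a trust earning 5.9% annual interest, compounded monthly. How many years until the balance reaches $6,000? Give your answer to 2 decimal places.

30.44 years

(1 + 0.00491667)^(12t) = 6,000/1,000 = 6.
12t·ln(1 + 0.00491667) = ln(6); 12t = 1.7918/0.00490462 ≈ 365.3208.
t ≈ 30.4434 years.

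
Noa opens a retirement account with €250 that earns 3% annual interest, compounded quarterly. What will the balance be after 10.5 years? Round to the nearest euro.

€342

Periodic rate = 3%/4 = 0.0075; periods = 4·10.5 = 42.
A = 250·(1 + 0.0075)^42 ≈ 250·1.36864969 ≈ 342.1624.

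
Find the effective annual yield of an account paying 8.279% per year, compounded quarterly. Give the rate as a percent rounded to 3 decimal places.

One year is 4 periods at 0.0206975 each: (1 + 0.0206975)^4 ≈ 1.085396.
EAR = 1.085396 − 1 ≈ 8.53960%.

8.540%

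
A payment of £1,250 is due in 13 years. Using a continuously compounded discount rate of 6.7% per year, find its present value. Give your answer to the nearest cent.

£523.17

P = A·e^(−rt) = 1,250·e^(−0.871).
e^(−0.871) ≈ 0.4185328071, so P ≈ 523.1660.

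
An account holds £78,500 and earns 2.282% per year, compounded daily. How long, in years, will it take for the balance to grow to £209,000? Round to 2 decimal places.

42.91 years

(1 + 0.0000625205)^(365t) = 209,000/78,500 = 2.6624.
365t·ln(1 + 0.0000625205) = ln(2.6624); 365t = 0.97924/6.25186e-05 ≈ 15663.1103.
t ≈ 42.9126 years.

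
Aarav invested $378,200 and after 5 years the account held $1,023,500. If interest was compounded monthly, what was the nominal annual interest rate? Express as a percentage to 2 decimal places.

20.08%

The 60-period growth factor is 1,023,500/378,200 = 2.70624.
r/12 = 2.70624^(1/60) − 1 ≈ 0.0167311, so r ≈ 12·0.0167311 = 20.07731%.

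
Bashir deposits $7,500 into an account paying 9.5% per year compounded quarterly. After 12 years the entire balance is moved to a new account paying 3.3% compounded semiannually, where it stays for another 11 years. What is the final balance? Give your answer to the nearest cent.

Phase 1: 7,500·(1 + 0.02375)^48 ≈ 23,140.3100.
Phase 2: 23,140.3100·(1 + 0.0165)^22 ≈ 33,168.9404.

$33,168.94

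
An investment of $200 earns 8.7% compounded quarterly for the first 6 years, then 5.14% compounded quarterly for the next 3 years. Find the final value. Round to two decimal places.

$390.70

After 6 years at 8.7%: 200 × 1.67599035 ≈ 335.1981.
Then 3 years at 5.14%: 335.1981 × 1.16557866 ≈ 390.6997.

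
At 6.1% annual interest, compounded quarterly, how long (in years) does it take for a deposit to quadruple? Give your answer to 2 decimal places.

22.90 years

(1 + 0.01525)^(4t) = 4.
4t = ln 4 / ln(1 + 0.01525) ≈ 1.3863/0.0151349 ≈ 91.5959.
t ≈ 22.8990.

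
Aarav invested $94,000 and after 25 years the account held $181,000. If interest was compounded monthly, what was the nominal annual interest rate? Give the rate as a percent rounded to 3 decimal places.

The 300-period growth factor is 181,000/94,000 = 1.92553.
r/12 = 1.92553^(1/300) − 1 ≈ 0.00218639, so r ≈ 12·0.00218639 = 2.62367%.

2.624%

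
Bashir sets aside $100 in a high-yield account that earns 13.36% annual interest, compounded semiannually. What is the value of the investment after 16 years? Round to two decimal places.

Growth factor = (1 + 0.0668)^32 ≈ 7.91874257.
A ≈ 100 × 7.91874257 ≈ 791.8743.

$791.87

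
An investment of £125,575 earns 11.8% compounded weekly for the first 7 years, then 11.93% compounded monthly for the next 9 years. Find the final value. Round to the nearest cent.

After 7 years at 11.8%: 125,575 × 2.28202731946 ≈ 286,565.5806.
Then 9 years at 11.93%: 286,565.5806 × 2.91071259218 ≈ 834,110.0441.

£834,110.04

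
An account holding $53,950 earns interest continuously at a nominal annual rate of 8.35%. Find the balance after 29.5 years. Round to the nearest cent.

$633,530.21

A = P·e^(rt) = 53,950·e^(0.0835·29.5) = 53,950·e^2.46325.
e^2.46325 ≈ 11.7429140605, so A ≈ 633,530.2136.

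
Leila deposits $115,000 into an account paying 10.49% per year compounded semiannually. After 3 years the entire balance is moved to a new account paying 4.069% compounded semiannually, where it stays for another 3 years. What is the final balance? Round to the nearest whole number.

After 3 years at 10.49%: 115,000 × 1.35896676182 ≈ 156,281.1776.
Then 3 years at 4.069%: 156,281.1776 × 1.12844979995 ≈ 176,355.4636.

$176,355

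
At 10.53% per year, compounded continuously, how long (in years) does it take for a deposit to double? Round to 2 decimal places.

6.58 years

e^(0.1053t) = 2, so 0.1053t = ln 2 ≈ 0.69315.
t ≈ 0.69315/0.1053 ≈ 6.5826.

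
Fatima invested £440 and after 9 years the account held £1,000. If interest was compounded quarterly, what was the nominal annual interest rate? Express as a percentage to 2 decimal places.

9.23%

(1 + r/4)^36 = 1,000/440 = 2.27273.
1 + r/4 = 2.27273^(1/36) ≈ 1.023067, so r/4 ≈ 0.023067.
r ≈ 4·0.023067 = 9.22682%.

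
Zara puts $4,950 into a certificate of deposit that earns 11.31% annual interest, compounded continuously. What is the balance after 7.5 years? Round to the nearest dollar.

A = P·e^(rt) = 4,950·e^(0.1131·7.5) = 4,950·e^0.84825.
e^0.84825 ≈ 2.3355560504, so A ≈ 11,561.0024.

$11,561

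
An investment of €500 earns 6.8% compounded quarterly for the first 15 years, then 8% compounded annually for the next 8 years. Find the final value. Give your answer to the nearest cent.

€2,544.59

Phase 1: 500·(1 + 0.017)^60 ≈ 1,374.7609.
Phase 2: 1,374.7609·(1 + 0.08)^8 ≈ 2,544.5865.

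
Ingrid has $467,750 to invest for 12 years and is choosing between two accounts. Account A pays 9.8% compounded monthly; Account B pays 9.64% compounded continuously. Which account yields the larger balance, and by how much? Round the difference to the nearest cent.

Account A, by $21,608.61

A: (1 + 0.098/12)^144 ≈ 3.225938724083, so 467,750 × 3.225938724083 ≈ 1,508,932.8382.
B: e^(0.0964·12) = e^1.1568 ≈ 3.179741804684, so 467,750 × 3.179741804684 ≈ 1,487,324.2291.
Difference ≈ 21,608.6090 in favor of A.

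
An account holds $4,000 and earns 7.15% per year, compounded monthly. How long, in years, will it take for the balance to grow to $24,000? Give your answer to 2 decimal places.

(1 + 0.00595833)^(12t) = 24,000/4,000 = 6.
12t·ln(1 + 0.00595833) = ln(6); 12t = 1.7918/0.00594065 ≈ 301.6099.
t ≈ 25.1342 years.

25.13 years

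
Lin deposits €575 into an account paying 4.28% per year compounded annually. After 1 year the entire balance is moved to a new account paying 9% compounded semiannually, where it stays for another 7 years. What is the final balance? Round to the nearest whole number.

€1,110

Phase 1: 575·(1 + 0.0428)^1 ≈ 599.6100.
Phase 2: 599.6100·(1 + 0.045)^14 ≈ 1,110.4447.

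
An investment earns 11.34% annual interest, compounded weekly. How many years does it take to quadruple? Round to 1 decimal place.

12.2 years

(1 + 0.00218077)^(52t) = 4.
52t = ln 4 / ln(1 + 0.00218077) ≈ 1.3863/0.00217839 ≈ 636.3834.
t ≈ 12.2381.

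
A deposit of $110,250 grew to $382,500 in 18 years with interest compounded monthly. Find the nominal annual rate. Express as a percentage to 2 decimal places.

6.93%

The 216-period growth factor is 382,500/110,250 = 3.46939.
r/12 = 3.46939^(1/216) − 1 ≈ 0.00577577, so r ≈ 12·0.00577577 = 6.93093%.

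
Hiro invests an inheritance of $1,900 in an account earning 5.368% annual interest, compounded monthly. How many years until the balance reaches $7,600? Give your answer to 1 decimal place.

(1 + 0.00447333)^(12t) = 7,600/1,900 = 4.
12t·ln(1 + 0.00447333) = ln(4); 12t = 1.3863/0.00446336 ≈ 310.5945.
t ≈ 25.8829 years.

25.9 years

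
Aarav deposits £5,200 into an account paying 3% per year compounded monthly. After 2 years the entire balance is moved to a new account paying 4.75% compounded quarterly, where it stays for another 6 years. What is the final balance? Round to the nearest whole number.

£7,329

Phase 1: 5,200·(1 + 0.0025)^24 ≈ 5,521.1366.
Phase 2: 5,521.1366·(1 + 0.011875)^24 ≈ 7,329.4820.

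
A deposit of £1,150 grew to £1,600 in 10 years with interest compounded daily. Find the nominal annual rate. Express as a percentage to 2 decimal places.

3.30%

The 3650-period growth factor is 1,600/1,150 = 1.3913.
r/365 = 1.3913^(1/3650) − 1 ≈ 0.0000904813, so r ≈ 365·0.0000904813 = 3.30257%.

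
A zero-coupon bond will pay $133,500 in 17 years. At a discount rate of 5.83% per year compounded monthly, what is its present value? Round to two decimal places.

Periodic rate = 5.83%/12 = 0.00485833; 204 periods.
P = 133,500/(1 + 0.0583/12)^204 ≈ 133,500/2.68773873837 ≈ 49,670.0063.

$49,670.01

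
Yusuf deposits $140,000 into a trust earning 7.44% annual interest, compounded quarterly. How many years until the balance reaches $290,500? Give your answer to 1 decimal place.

We need (1 + 0.0186)^(4t) = 2.075, so 4t = ln 2.075 / ln 1.0186 ≈ 39.6091.
t ≈ 39.6091/4 = 9.9023 years.

9.9 years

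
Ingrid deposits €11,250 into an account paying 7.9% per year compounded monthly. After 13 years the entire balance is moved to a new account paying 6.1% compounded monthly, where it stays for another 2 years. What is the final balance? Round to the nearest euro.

€35,364

Phase 1: 11,250·(1 + 0.079/12)^156 ≈ 31,312.0294.
Phase 2: 31,312.0294·(1 + 0.061/12)^24 ≈ 35,363.9633.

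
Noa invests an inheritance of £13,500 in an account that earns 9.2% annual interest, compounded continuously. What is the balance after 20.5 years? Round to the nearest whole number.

£89,005

A = P·e^(rt) = 13,500·e^(0.092·20.5) = 13,500·e^1.886.
e^1.886 ≈ 6.5929440907, so A ≈ 89,004.7452.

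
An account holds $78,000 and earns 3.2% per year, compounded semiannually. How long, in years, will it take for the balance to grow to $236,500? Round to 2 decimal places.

We need (1 + 0.016)^(2t) = 3.0321, so 2t = ln 3.0321 / ln 1.016 ≈ 69.8806.
t ≈ 69.8806/2 = 34.9403 years.

34.94 years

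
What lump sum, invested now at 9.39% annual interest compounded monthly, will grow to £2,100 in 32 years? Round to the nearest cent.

£105.28

Growth factor = (1 + 0.007825)^384 ≈ 19.94751733.
P = 2,100/19.94751733 ≈ 105.2763.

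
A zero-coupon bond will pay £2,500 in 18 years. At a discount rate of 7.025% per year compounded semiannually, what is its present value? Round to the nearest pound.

£721

Periodic rate = 7.025%/2 = 0.035125; 36 periods.
P = 2,500/(1 + 0.035125)^36 ≈ 2,500/3.465299017 ≈ 721.4385.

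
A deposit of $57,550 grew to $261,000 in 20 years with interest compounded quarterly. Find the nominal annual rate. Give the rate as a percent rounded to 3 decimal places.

The 80-period growth factor is 261,000/57,550 = 4.53519.
r/4 = 4.53519^(1/80) − 1 ≈ 0.019078, so r ≈ 4·0.019078 = 7.63121%.

7.631%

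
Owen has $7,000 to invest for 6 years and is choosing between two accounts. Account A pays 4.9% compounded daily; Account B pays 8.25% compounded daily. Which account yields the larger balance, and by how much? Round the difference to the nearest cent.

A: (1 + 0.049/365)^2190 ≈ 1.341757427, so 7,000 × 1.341757427 ≈ 9,392.3020.
B: (1 + 0.0825/365)^2190 ≈ 1.6404064831, so 7,000 × 1.6404064831 ≈ 11,482.8454.
Difference ≈ 2,090.5434 in favor of B.

Account B, by $2,090.54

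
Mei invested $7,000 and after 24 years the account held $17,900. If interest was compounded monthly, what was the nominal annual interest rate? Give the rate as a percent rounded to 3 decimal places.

(1 + r/12)^288 = 17,900/7,000 = 2.55714.
1 + r/12 = 2.55714^(1/288) ≈ 1.003265, so r/12 ≈ 0.00326536.
r ≈ 12·0.00326536 = 3.91843%.

3.918%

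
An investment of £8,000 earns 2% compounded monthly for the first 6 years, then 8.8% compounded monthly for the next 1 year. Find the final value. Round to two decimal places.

£9,845.56

After 6 years at 2%: 8,000 × 1.127384233 ≈ 9,019.0739.
Then 1 years at 8.8%: 9,019.0739 × 1.091637543 ≈ 9,845.5596.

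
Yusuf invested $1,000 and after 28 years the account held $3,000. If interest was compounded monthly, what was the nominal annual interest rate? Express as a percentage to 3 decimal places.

(1 + r/12)^336 = 3,000/1,000 = 3.
1 + r/12 = 3^(1/336) ≈ 1.003275, so r/12 ≈ 0.00327503.
r ≈ 12·0.00327503 = 3.93004%.

3.930%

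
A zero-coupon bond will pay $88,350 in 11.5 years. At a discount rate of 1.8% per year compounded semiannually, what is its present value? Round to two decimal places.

$71,896.83

Periodic rate = 1.8%/2 = 0.009; 23 periods.
P = 88,350/(1 + 0.009)^23 ≈ 88,350/1.2288441984 ≈ 71,896.8280.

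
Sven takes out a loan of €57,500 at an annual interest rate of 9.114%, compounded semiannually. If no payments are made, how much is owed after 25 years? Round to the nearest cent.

€533,732.36

Periodic rate = 9.114%/2 = 0.04557; periods = 2·25 = 50.
A = 57,500·(1 + 0.04557)^50 ≈ 57,500·9.28230187392 ≈ 533,732.3578.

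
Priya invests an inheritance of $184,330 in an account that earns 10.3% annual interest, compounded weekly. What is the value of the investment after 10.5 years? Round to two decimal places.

$543,026.40

Growth factor = (1 + 0.103/52)^546 ≈ 2.94594695275.
A ≈ 184,330 × 2.94594695275 ≈ 543,026.4018.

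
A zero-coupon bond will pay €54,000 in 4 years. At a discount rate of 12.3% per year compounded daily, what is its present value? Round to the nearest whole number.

€33,018

Periodic rate = 12.3%/365 = 0.000336986; 1460 periods.
P = 54,000/(1 + 0.123/365)^1460 ≈ 54,000/1.6354485676 ≈ 33,018.4642.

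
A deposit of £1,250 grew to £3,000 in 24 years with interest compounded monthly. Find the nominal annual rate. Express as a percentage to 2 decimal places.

(1 + r/12)^288 = 3,000/1,250 = 2.4.
1 + r/12 = 2.4^(1/288) ≈ 1.003044, so r/12 ≈ 0.00304445.
r ≈ 12·0.00304445 = 3.65334%.

3.65%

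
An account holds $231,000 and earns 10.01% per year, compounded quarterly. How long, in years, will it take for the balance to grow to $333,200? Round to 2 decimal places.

3.71 years

(1 + 0.025025)^(4t) = 333,200/231,000 = 1.4424.
4t·ln(1 + 0.025025) = ln(1.4424); 4t = 0.36633/0.024717 ≈ 14.8208.
t ≈ 3.7052 years.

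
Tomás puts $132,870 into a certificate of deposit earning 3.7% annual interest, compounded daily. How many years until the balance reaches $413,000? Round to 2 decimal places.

30.65 years

We need (1 + 0.00010137)^(365t) = 3.1083, so 365t = ln 3.1083 / ln 1.000101 ≈ 11188.0773.
t ≈ 11188.0773/365 = 30.6523 years.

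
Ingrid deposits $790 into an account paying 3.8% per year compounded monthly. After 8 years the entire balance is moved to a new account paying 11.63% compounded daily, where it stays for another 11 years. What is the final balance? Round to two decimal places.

$3,845.46

Phase 1: 790·(1 + 0.038/12)^96 ≈ 1,070.1484.
Phase 2: 1,070.1484·(1 + 0.1163/365)^4015 ≈ 3,845.4613.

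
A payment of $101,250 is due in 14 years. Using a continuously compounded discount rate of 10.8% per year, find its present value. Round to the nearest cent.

P = A·e^(−rt) = 101,250·e^(−1.512).
e^(−1.512) ≈ 0.220468599529, so P ≈ 22,322.4457.

$22,322.45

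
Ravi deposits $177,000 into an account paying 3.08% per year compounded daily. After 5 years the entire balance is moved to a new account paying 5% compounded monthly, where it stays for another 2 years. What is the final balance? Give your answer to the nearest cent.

$228,134.53

Phase 1: 177,000·(1 + 0.0308/365)^1825 ≈ 206,467.5455.
Phase 2: 206,467.5455·(1 + 0.05/12)^24 ≈ 228,134.5255.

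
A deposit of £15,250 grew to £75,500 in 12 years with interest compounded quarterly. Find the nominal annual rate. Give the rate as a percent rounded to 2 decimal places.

13.55%

(1 + r/4)^48 = 75,500/15,250 = 4.95082.
1 + r/4 = 4.95082^(1/48) ≈ 1.033885, so r/4 ≈ 0.0338855.
r ≈ 4·0.0338855 = 13.55420%.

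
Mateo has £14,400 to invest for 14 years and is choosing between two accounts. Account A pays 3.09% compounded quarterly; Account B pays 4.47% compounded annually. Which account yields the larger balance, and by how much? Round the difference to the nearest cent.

Account B, by £4,403.75

A: (1 + 0.007725)^56 ≈ 1.5386995908, so 14,400 × 1.5386995908 ≈ 22,157.2741.
B: (1 + 0.0447)^14 ≈ 1.8445155713, so 14,400 × 1.8445155713 ≈ 26,561.0242.
Difference ≈ 4,403.7501 in favor of B.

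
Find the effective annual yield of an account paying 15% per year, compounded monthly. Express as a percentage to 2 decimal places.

16.08%

EAR = (1 + 15%/12)^12 − 1 = (1 + 0.0125)^12 − 1.
(1 + 0.0125)^12 ≈ 1.160755, so EAR ≈ 16.07545%.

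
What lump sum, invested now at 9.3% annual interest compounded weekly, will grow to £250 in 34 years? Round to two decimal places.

£10.62

Periodic rate = 9.3%/52 = 0.00178846; 1768 periods.
P = 250/(1 + 0.093/52)^1768 ≈ 250/23.5511773 ≈ 10.6152.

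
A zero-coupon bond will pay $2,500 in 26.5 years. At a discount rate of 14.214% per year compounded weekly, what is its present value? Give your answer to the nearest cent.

Periodic rate = 14.214%/52 = 0.00273346; 1378 periods.
P = 2,500/(1 + 0.14214/52)^1378 ≈ 2,500/43.01596319 ≈ 58.1180.

$58.12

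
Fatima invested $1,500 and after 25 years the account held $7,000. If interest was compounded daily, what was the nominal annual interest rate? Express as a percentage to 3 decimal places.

The 9125-period growth factor is 7,000/1,500 = 4.66667.
r/365 = 4.66667^(1/9125) − 1 ≈ 0.00016883, so r ≈ 365·0.00016883 = 6.16230%.

6.162%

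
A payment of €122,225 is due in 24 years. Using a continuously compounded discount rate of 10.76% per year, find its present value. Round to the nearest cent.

€9,239.28

P = A·e^(−rt) = 122,225·e^(−2.5824).
e^(−2.5824) ≈ 0.0755923644678, so P ≈ 9,239.2767.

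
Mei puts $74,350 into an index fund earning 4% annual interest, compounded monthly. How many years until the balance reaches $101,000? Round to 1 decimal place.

(1 + 0.00333333)^(12t) = 101,000/74,350 = 1.3584.
12t·ln(1 + 0.00333333) = ln(1.3584); 12t = 0.30634/0.00332779 ≈ 92.0541.
t ≈ 7.6712 years.

7.7 years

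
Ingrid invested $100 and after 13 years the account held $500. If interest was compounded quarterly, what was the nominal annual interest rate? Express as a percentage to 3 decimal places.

The 52-period growth factor is 500/100 = 5.
r/4 = 5^(1/52) − 1 ≈ 0.0314347, so r ≈ 4·0.0314347 = 12.57387%.

12.574%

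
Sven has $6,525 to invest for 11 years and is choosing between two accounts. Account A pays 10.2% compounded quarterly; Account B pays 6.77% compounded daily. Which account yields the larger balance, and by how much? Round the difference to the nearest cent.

Account A growth factor: (1 + 0.0255)^44 ≈ 3.0280932631; balance ≈ 19,758.3085.
Account B growth factor: (1 + 0.0677/365)^4015 ≈ 2.1056641862; balance ≈ 13,739.4588.
Account A is larger by 6,018.8497.

Account A, by $6,018.85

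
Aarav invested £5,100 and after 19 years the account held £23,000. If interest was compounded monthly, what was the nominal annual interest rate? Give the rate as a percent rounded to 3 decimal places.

7.954%

The 228-period growth factor is 23,000/5,100 = 4.5098.
r/12 = 4.5098^(1/228) − 1 ≈ 0.00662825, so r ≈ 12·0.00662825 = 7.95390%.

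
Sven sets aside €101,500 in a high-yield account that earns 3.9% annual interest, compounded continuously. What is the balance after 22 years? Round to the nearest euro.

€239,382

A = P·e^(rt) = 101,500·e^(0.039·22) = 101,500·e^0.858.
e^0.858 ≈ 2.35843909549, so A ≈ 239,381.5682.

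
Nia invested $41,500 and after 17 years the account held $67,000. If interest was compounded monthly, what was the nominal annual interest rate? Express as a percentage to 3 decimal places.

The 204-period growth factor is 67,000/41,500 = 1.61446.
r/12 = 1.61446^(1/204) − 1 ≈ 0.00235079, so r ≈ 12·0.00235079 = 2.82095%.

2.821%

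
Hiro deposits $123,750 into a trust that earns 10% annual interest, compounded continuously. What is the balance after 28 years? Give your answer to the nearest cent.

A = P·e^(rt) = 123,750·e^(0.1·28) = 123,750·e^2.8.
e^2.8 ≈ 16.4446467711, so A ≈ 2,035,025.0379.

$2,035,025.04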